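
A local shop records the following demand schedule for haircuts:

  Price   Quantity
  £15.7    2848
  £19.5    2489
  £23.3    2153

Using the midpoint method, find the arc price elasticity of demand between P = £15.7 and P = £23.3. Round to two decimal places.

-0.71

At P = 15.7, Q = 2848; at P = 23.3, Q = 2153.
ΔQ = -695, ΔP = 7.6. Midpoints: P̄ = 19.50, Q̄ = 2500.5.
ε = (ΔQ/ΔP)(P̄/Q̄) = (-695/7.6)(19.50/2500.5).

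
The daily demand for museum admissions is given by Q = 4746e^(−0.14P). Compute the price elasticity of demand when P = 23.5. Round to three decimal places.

At P = 23.5, Q = 176.807.
dQ/dP = −0.14·4746e^(−0.14P) = −0.14Q = -24.753.
ε = (dQ/dP)(P/Q) = (-24.753)(23.5/176.807).

-3.290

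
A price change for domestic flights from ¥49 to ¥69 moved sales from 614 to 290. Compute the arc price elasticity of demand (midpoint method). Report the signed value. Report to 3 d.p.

ΔQ = 290 − 614 = -324; ΔP = 69 − 49 = 20.
Midpoints: P̄ = 59.00, Q̄ = 452.0.
ε = (ΔQ/ΔP)(P̄/Q̄) = (-324/20)(59.00/452.0).

-2.115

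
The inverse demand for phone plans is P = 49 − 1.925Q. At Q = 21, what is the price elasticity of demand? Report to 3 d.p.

At Q = 21, P = 49 − 1.925(21) = 8.57.
dP/dQ = −1.925, so dQ/dP = 1/(−1.925) = -0.519.
ε = (dQ/dP)(P/Q) = (-0.519)(8.57/21).

-0.212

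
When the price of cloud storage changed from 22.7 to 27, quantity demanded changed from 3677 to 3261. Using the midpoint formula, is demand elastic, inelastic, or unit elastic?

inelastic

Arc ε ≈ -0.693.
|ε| = 0.69 < 1.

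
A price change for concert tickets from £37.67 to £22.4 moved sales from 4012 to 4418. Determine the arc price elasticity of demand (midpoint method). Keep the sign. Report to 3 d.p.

ΔQ = 4418 − 4012 = 406; ΔP = 22.4 − 37.67 = -15.27.
Midpoints: P̄ = 30.04, Q̄ = 4215.0.
ε = (ΔQ/ΔP)(P̄/Q̄) = (406/-15.27)(30.04/4215.0).

-0.189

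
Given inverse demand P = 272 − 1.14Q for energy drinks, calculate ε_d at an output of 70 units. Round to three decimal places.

At Q = 70, P = 272 − 1.14(70) = 192.20.
dP/dQ = −1.14, so dQ/dP = 1/(−1.14) = -0.877.
ε = (dQ/dP)(P/Q) = (-0.877)(192.20/70).

-2.409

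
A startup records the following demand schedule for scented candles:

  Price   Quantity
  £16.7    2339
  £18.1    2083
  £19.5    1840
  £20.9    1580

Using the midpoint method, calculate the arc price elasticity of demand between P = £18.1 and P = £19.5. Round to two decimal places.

At P = 18.1, Q = 2083; at P = 19.5, Q = 1840.
ΔQ = -243, ΔP = 1.4. Midpoints: P̄ = 18.80, Q̄ = 1961.5.
ε = (ΔQ/ΔP)(P̄/Q̄) = (-243/1.4)(18.80/1961.5).

-1.66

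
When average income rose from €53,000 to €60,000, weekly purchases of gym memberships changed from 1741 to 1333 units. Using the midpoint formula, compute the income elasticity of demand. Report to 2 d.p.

ΔQ = -408, ΔI = 7000. Midpoints: Ī = 56,500, Q̄ = 1537.0.
ε_I = (ΔQ/ΔI)(Ī/Q̄) = (-408/7000)(56500/1537.0).
ε_I < 0, so the good is inferior.

-2.14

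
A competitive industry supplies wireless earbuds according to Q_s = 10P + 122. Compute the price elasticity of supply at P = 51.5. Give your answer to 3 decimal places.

0.808

At P = 51.5, Q_s = 637.
dQ_s/dP = 10.
ε_s = (dQ_s/dP)(P/Q_s) = (10)(51.5/637).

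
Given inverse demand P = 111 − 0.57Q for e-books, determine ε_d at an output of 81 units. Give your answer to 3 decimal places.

-1.404

At Q = 81, P = 111 − 0.57(81) = 64.83.
dP/dQ = −0.57, so dQ/dP = 1/(−0.57) = -1.754.
ε = (dQ/dP)(P/Q) = (-1.754)(64.83/81).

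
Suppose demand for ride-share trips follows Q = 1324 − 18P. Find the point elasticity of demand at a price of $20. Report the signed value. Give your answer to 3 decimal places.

At P = 20, Q = 964.
dQ/dP = −18.
ε = (dQ/dP)(P/Q) = (-18)(20/964).

-0.373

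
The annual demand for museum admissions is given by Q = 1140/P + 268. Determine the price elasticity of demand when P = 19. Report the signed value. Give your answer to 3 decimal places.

-0.183

At P = 19, Q = 328.
dQ/dP = −1140/P² = -3.158.
ε = (dQ/dP)(P/Q) = (-3.158)(19/328).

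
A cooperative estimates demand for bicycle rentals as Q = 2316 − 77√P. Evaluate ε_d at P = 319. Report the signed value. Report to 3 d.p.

At P = 319, Q = 940.736.
dQ/dP = −77/(2√P) = -2.156.
ε = (dQ/dP)(P/Q) = (-2.156)(319/940.736).
|ε| < 1, so demand is inelastic at this price.

-0.731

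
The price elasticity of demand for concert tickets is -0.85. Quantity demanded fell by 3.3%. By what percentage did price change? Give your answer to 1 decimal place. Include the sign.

3.9%

%ΔP ≈ %ΔQ / ε = (-3.3%)/(-0.85) = 3.88%.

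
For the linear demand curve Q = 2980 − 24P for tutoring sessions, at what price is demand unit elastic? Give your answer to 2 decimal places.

62.08

For linear demand Q = a − bP, ε = −bP/(a − bP). |ε| = 1 when bP = a − bP, i.e. P = a/(2b).
P = 2980/(2·24) = 2980/48 = 62.0833.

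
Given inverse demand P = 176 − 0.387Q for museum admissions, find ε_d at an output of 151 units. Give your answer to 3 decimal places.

At Q = 151, P = 176 − 0.387(151) = 117.56.
dP/dQ = −0.387, so dQ/dP = 1/(−0.387) = -2.584.
ε = (dQ/dP)(P/Q) = (-2.584)(117.56/151).

-2.012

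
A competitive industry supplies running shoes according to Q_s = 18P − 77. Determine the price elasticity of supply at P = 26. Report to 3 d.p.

1.197

At P = 26, Q_s = 391.
dQ_s/dP = 18.
ε_s = (dQ_s/dP)(P/Q_s) = (18)(26/391).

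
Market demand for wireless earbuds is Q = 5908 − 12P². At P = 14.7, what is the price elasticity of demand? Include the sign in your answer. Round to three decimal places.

At P = 14.7, Q = 3314.920.
dQ/dP = −24P = -352.800.
ε = (dQ/dP)(P/Q) = (-352.800)(14.7/3314.920).
|ε| > 1, so demand is elastic at this price.

-1.564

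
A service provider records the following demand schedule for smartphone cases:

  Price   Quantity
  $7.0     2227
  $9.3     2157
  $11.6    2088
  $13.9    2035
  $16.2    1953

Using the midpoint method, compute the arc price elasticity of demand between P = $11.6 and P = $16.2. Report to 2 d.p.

-0.20

At P = 11.6, Q = 2088; at P = 16.2, Q = 1953.
ΔQ = -135, ΔP = 4.6. Midpoints: P̄ = 13.90, Q̄ = 2020.5.
ε = (ΔQ/ΔP)(P̄/Q̄) = (-135/4.6)(13.90/2020.5).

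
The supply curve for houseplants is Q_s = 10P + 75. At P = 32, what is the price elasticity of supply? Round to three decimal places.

0.810

At P = 32, Q_s = 395.
dQ_s/dP = 10.
ε_s = (dQ_s/dP)(P/Q_s) = (10)(32/395).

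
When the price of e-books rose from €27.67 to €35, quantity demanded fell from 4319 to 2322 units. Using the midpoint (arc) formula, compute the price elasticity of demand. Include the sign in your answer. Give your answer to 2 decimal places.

-2.57

ΔQ = 2322 − 4319 = -1997; ΔP = 35 − 27.67 = 7.33.
Midpoints: P̄ = 31.34, Q̄ = 3320.5.
ε = (ΔQ/ΔP)(P̄/Q̄) = (-1997/7.33)(31.34/3320.5).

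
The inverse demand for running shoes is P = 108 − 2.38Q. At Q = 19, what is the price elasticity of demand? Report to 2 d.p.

At Q = 19, P = 108 − 2.38(19) = 62.78.
dP/dQ = −2.38, so dQ/dP = 1/(−2.38) = -0.420.
ε = (dQ/dP)(P/Q) = (-0.420)(62.78/19).

-1.39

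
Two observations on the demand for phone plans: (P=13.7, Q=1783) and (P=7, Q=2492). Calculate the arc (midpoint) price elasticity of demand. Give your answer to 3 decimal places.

ΔQ = 2492 − 1783 = 709; ΔP = 7 − 13.7 = -6.7.
Midpoints: P̄ = 10.35, Q̄ = 2137.5.
ε = (ΔQ/ΔP)(P̄/Q̄) = (709/-6.7)(10.35/2137.5).

-0.512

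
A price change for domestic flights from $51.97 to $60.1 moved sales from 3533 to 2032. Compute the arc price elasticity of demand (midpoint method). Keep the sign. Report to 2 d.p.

ΔQ = 2032 − 3533 = -1501; ΔP = 60.1 − 51.97 = 8.13.
Midpoints: P̄ = 56.03, Q̄ = 2782.5.
ε = (ΔQ/ΔP)(P̄/Q̄) = (-1501/8.13)(56.03/2782.5).

-3.72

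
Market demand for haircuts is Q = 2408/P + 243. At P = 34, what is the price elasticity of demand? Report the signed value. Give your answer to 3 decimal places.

At P = 34, Q = 313.824.
dQ/dP = −2408/P² = -2.083.
ε = (dQ/dP)(P/Q) = (-2.083)(34/313.824).

-0.226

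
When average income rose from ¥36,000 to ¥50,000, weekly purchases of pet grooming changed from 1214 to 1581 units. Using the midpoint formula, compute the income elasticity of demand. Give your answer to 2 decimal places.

ΔQ = 367, ΔI = 14000. Midpoints: Ī = 43,000, Q̄ = 1397.5.
ε_I = (ΔQ/ΔI)(Ī/Q̄) = (367/14000)(43000/1397.5).

0.81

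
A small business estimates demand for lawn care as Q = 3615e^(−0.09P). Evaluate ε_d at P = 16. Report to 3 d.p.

-1.440

At P = 16, Q = 856.494.
dQ/dP = −0.09·3615e^(−0.09P) = −0.09Q = -77.084.
ε = (dQ/dP)(P/Q) = (-77.084)(16/856.494).
|ε| > 1, so demand is elastic at this price.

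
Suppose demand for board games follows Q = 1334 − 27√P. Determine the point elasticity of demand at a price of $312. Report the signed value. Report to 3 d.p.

-0.278

At P = 312, Q = 857.085.
dQ/dP = −27/(2√P) = -0.764.
ε = (dQ/dP)(P/Q) = (-0.764)(312/857.085).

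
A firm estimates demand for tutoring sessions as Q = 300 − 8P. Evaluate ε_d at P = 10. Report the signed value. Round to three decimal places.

At P = 10, Q = 220.
dQ/dP = −8.
ε = (dQ/dP)(P/Q) = (-8)(10/220).
|ε| < 1, so demand is inelastic at this price.

-0.364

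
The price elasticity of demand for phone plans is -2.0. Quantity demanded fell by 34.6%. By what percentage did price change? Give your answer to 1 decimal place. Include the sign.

%ΔP ≈ %ΔQ / ε = (-34.6%)/(-2.0) = 17.30%.

17.3%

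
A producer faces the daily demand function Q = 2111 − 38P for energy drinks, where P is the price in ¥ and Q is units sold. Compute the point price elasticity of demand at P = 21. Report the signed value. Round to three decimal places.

-0.608

At P = 21, Q = 1313.
dQ/dP = −38.
ε = (dQ/dP)(P/Q) = (-38)(21/1313).
|ε| < 1, so demand is inelastic at this price.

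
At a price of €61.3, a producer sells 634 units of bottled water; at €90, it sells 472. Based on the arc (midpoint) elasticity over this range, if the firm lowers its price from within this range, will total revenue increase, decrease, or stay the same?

decrease

Arc ε = (-162/28.7)(75.65/553.0) ≈ -0.772.
|ε| = 0.77 < 1, so demand is inelastic. A price cut therefore reduces total revenue.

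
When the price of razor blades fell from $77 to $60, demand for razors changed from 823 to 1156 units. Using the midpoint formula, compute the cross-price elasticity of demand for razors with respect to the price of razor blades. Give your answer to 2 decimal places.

ΔQ_x = 1156 − 823 = 333; ΔP_y = 60 − 77 = -17.
Midpoints: P̄_y = 68.50, Q̄_x = 989.5.
ε_xy = (ΔQ_x/ΔP_y)(P̄_y/Q̄_x) = (333/-17)(68.50/989.5).

-1.36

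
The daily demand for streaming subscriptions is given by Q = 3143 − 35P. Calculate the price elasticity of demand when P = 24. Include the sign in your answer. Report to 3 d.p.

-0.365

At P = 24, Q = 2303.
dQ/dP = −35.
ε = (dQ/dP)(P/Q) = (-35)(24/2303).
|ε| < 1, so demand is inelastic at this price.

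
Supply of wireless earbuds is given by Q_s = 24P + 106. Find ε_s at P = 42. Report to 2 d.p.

At P = 42, Q_s = 1114.
dQ_s/dP = 24.
ε_s = (dQ_s/dP)(P/Q_s) = (24)(42/1114).

0.90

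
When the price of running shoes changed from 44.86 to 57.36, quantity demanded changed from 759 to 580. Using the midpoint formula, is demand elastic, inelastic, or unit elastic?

Arc ε ≈ -1.093.
|ε| = 1.09 > 1.

elastic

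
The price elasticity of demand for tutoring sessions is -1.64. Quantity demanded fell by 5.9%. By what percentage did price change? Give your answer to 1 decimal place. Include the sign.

3.6%

%ΔP ≈ %ΔQ / ε = (-5.9%)/(-1.64) = 3.60%.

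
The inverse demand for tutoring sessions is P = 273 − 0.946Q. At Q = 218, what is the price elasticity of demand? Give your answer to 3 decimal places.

At Q = 218, P = 273 − 0.946(218) = 66.77.
dP/dQ = −0.946, so dQ/dP = 1/(−0.946) = -1.057.
ε = (dQ/dP)(P/Q) = (-1.057)(66.77/218).

-0.324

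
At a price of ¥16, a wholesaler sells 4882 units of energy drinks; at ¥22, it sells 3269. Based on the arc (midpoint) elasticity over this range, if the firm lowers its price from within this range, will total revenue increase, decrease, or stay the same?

increase

Arc ε = (-1613/6)(19.00/4075.5) ≈ -1.253.
|ε| = 1.25 > 1, so demand is elastic. A price cut therefore raises total revenue.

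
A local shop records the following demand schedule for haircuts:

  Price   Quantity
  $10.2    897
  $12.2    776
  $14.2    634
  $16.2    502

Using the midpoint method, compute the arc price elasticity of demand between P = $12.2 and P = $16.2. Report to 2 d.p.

-1.52

At P = 12.2, Q = 776; at P = 16.2, Q = 502.
ΔQ = -274, ΔP = 4.0. Midpoints: P̄ = 14.20, Q̄ = 639.0.
ε = (ΔQ/ΔP)(P̄/Q̄) = (-274/4.0)(14.20/639.0).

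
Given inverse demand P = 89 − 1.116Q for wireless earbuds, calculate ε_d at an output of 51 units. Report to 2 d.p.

-0.56

At Q = 51, P = 89 − 1.116(51) = 32.08.
dP/dQ = −1.116, so dQ/dP = 1/(−1.116) = -0.896.
ε = (dQ/dP)(P/Q) = (-0.896)(32.08/51).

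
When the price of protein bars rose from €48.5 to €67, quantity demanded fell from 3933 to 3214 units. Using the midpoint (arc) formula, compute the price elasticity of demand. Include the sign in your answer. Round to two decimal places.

-0.63

ΔQ = 3214 − 3933 = -719; ΔP = 67 − 48.5 = 18.5.
Midpoints: P̄ = 57.75, Q̄ = 3573.5.
ε = (ΔQ/ΔP)(P̄/Q̄) = (-719/18.5)(57.75/3573.5).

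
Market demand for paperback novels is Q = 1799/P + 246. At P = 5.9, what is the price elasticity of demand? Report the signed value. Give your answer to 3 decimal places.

-0.553

At P = 5.9, Q = 550.915.
dQ/dP = −1799/P² = -51.681.
ε = (dQ/dP)(P/Q) = (-51.681)(5.9/550.915).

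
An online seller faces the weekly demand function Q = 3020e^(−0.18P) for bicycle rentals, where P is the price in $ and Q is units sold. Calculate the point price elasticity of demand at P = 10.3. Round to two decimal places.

At P = 10.3, Q = 472.961.
dQ/dP = −0.18·3020e^(−0.18P) = −0.18Q = -85.133.
ε = (dQ/dP)(P/Q) = (-85.133)(10.3/472.961).
|ε| > 1, so demand is elastic at this price.

-1.85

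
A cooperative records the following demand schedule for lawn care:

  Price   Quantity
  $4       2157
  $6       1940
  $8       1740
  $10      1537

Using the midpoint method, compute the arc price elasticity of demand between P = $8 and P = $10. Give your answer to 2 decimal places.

At P = 8, Q = 1740; at P = 10, Q = 1537.
ΔQ = -203, ΔP = 2. Midpoints: P̄ = 9.00, Q̄ = 1638.5.
ε = (ΔQ/ΔP)(P̄/Q̄) = (-203/2)(9.00/1638.5).

-0.56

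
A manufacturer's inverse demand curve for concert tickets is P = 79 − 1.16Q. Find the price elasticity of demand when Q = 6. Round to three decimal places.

-10.351

At Q = 6, P = 79 − 1.16(6) = 72.04.
dP/dQ = −1.16, so dQ/dP = 1/(−1.16) = -0.862.
ε = (dQ/dP)(P/Q) = (-0.862)(72.04/6).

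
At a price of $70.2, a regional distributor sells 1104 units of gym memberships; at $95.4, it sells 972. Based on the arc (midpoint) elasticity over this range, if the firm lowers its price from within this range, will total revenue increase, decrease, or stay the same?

Arc ε = (-132/25.2)(82.80/1038.0) ≈ -0.418.
|ε| = 0.42 < 1, so demand is inelastic. A price cut therefore reduces total revenue.

decrease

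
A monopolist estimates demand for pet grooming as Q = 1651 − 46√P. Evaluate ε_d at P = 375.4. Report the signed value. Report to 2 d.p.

-0.59

At P = 375.4, Q = 759.739.
dQ/dP = −46/(2√P) = -1.187.
ε = (dQ/dP)(P/Q) = (-1.187)(375.4/759.739).
|ε| < 1, so demand is inelastic at this price.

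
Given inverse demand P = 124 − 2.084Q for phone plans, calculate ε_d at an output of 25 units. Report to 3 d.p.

-1.380

At Q = 25, P = 124 − 2.084(25) = 71.90.
dP/dQ = −2.084, so dQ/dP = 1/(−2.084) = -0.480.
ε = (dQ/dP)(P/Q) = (-0.480)(71.90/25).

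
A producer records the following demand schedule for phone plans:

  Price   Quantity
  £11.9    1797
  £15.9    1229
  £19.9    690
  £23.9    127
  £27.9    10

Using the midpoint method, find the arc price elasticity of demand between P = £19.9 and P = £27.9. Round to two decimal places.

-5.80

At P = 19.9, Q = 690; at P = 27.9, Q = 10.
ΔQ = -680, ΔP = 8.0. Midpoints: P̄ = 23.90, Q̄ = 350.0.
ε = (ΔQ/ΔP)(P̄/Q̄) = (-680/8.0)(23.90/350.0).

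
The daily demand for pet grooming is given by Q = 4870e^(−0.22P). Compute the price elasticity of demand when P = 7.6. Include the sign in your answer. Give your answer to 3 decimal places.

-1.672

At P = 7.6, Q = 914.932.
dQ/dP = −0.22·4870e^(−0.22P) = −0.22Q = -201.285.
ε = (dQ/dP)(P/Q) = (-201.285)(7.6/914.932).
|ε| > 1, so demand is elastic at this price.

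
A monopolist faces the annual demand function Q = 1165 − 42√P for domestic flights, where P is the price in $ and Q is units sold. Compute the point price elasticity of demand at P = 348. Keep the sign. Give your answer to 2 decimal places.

At P = 348, Q = 381.500.
dQ/dP = −42/(2√P) = -1.126.
ε = (dQ/dP)(P/Q) = (-1.126)(348/381.500).
|ε| > 1, so demand is elastic at this price.

-1.03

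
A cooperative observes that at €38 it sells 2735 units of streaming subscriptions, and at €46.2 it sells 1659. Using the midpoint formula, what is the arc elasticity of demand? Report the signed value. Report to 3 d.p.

-2.514

ΔQ = 1659 − 2735 = -1076; ΔP = 46.2 − 38 = 8.2.
Midpoints: P̄ = 42.10, Q̄ = 2197.0.
ε = (ΔQ/ΔP)(P̄/Q̄) = (-1076/8.2)(42.10/2197.0).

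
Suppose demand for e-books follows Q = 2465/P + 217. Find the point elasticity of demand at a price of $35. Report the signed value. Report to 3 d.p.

At P = 35, Q = 287.429.
dQ/dP = −2465/P² = -2.012.
ε = (dQ/dP)(P/Q) = (-2.012)(35/287.429).

-0.245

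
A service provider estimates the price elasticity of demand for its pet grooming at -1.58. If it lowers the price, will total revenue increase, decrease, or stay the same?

|ε| = 1.58 > 1, so demand is elastic. A price cut therefore raises total revenue.

increase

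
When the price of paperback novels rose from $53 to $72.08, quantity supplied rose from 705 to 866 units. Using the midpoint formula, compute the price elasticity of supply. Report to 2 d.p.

0.67

ΔQ = 866 − 705 = 161; ΔP = 72.08 − 53 = 19.08.
Midpoints: P̄ = 62.54, Q̄ = 785.5.
ε_s = (ΔQ/ΔP)(P̄/Q̄) = (161/19.08)(62.54/785.5).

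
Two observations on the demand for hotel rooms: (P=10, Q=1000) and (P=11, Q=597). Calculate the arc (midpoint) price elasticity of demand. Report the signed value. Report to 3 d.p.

-5.299

ΔQ = 597 − 1000 = -403; ΔP = 11 − 10 = 1.
Midpoints: P̄ = 10.50, Q̄ = 798.5.
ε = (ΔQ/ΔP)(P̄/Q̄) = (-403/1)(10.50/798.5).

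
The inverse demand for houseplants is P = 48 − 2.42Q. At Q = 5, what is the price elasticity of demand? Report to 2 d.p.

At Q = 5, P = 48 − 2.42(5) = 35.90.
dP/dQ = −2.42, so dQ/dP = 1/(−2.42) = -0.413.
ε = (dQ/dP)(P/Q) = (-0.413)(35.90/5).

-2.97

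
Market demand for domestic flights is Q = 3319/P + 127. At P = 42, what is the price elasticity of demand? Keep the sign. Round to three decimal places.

-0.384

At P = 42, Q = 206.024.
dQ/dP = −3319/P² = -1.882.
ε = (dQ/dP)(P/Q) = (-1.882)(42/206.024).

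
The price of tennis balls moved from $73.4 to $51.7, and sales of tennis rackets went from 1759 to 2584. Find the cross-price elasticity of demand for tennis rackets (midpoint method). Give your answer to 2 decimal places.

ΔQ_x = 2584 − 1759 = 825; ΔP_y = 51.7 − 73.4 = -21.7.
Midpoints: P̄_y = 62.55, Q̄_x = 2171.5.
ε_xy = (ΔQ_x/ΔP_y)(P̄_y/Q̄_x) = (825/-21.7)(62.55/2171.5).
ε_xy < 0, so the goods are complements.

-1.10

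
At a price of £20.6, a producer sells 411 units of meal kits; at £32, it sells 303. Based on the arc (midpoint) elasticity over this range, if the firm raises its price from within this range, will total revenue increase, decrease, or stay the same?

increase

Arc ε = (-108/11.4)(26.30/357.0) ≈ -0.698.
|ε| = 0.70 < 1, so demand is inelastic. A price rise therefore raises total revenue.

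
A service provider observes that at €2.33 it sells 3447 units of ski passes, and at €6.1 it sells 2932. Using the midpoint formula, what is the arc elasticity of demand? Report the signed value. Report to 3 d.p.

-0.181

ΔQ = 2932 − 3447 = -515; ΔP = 6.1 − 2.33 = 3.77.
Midpoints: P̄ = 4.21, Q̄ = 3189.5.
ε = (ΔQ/ΔP)(P̄/Q̄) = (-515/3.77)(4.21/3189.5).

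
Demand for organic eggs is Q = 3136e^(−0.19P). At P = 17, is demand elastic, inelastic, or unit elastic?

Q = 124.052, dQ/dP = -23.570.
ε = (dQ/dP)(P/Q) ≈ -3.230.
|ε| = 3.23 > 1.

elastic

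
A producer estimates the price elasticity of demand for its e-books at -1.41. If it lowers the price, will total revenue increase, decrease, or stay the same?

|ε| = 1.41 > 1, so demand is elastic. A price cut therefore raises total revenue.

increase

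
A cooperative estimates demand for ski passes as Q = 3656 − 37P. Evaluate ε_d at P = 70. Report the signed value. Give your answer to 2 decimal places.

At P = 70, Q = 1066.
dQ/dP = −37.
ε = (dQ/dP)(P/Q) = (-37)(70/1066).

-2.43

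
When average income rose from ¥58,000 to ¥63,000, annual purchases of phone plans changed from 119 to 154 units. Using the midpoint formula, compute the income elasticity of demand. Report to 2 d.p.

3.10

ΔQ = 35, ΔI = 5000. Midpoints: Ī = 60,500, Q̄ = 136.5.
ε_I = (ΔQ/ΔI)(Ī/Q̄) = (35/5000)(60500/136.5).
ε_I > 0, so the good is normal.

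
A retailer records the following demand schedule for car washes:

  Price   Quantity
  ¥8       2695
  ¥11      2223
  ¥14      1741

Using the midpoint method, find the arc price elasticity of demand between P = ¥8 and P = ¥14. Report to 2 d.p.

-0.79

At P = 8, Q = 2695; at P = 14, Q = 1741.
ΔQ = -954, ΔP = 6. Midpoints: P̄ = 11.00, Q̄ = 2218.0.
ε = (ΔQ/ΔP)(P̄/Q̄) = (-954/6)(11.00/2218.0).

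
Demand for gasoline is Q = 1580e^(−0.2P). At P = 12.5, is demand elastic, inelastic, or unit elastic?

Q = 129.694, dQ/dP = -25.939.
ε = (dQ/dP)(P/Q) ≈ -2.500.
|ε| = 2.50 > 1.

elastic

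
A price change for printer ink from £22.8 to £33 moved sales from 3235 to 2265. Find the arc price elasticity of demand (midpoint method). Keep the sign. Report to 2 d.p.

ΔQ = 2265 − 3235 = -970; ΔP = 33 − 22.8 = 10.2.
Midpoints: P̄ = 27.90, Q̄ = 2750.0.
ε = (ΔQ/ΔP)(P̄/Q̄) = (-970/10.2)(27.90/2750.0).

-0.96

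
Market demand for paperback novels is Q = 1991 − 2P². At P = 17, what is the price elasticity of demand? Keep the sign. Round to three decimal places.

-0.818

At P = 17, Q = 1413.
dQ/dP = −4P = -68.
ε = (dQ/dP)(P/Q) = (-68)(17/1413).
|ε| < 1, so demand is inelastic at this price.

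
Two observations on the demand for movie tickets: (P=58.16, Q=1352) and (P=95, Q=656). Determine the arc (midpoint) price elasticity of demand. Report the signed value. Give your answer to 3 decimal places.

-1.441

ΔQ = 656 − 1352 = -696; ΔP = 95 − 58.16 = 36.84.
Midpoints: P̄ = 76.58, Q̄ = 1004.0.
ε = (ΔQ/ΔP)(P̄/Q̄) = (-696/36.84)(76.58/1004.0).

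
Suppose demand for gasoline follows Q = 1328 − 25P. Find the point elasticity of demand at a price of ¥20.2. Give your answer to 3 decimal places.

-0.614

At P = 20.2, Q = 823.
dQ/dP = −25.
ε = (dQ/dP)(P/Q) = (-25)(20.2/823).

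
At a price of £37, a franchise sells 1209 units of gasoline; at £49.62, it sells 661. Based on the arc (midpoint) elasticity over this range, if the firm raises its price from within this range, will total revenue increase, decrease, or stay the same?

decrease

Arc ε = (-548/12.62)(43.31/935.0) ≈ -2.011.
|ε| = 2.01 > 1, so demand is elastic. A price rise therefore reduces total revenue.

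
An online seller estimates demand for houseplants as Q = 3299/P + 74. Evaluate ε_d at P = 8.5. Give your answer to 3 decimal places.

-0.840

At P = 8.5, Q = 462.118.
dQ/dP = −3299/P² = -45.661.
ε = (dQ/dP)(P/Q) = (-45.661)(8.5/462.118).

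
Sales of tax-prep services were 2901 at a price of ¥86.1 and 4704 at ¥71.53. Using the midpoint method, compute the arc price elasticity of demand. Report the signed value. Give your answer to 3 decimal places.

ΔQ = 4704 − 2901 = 1803; ΔP = 71.53 − 86.1 = -14.57.
Midpoints: P̄ = 78.81, Q̄ = 3802.5.
ε = (ΔQ/ΔP)(P̄/Q̄) = (1803/-14.57)(78.81/3802.5).

-2.565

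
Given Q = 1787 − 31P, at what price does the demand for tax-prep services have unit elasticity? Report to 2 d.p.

28.82

For linear demand Q = a − bP, ε = −bP/(a − bP). |ε| = 1 when bP = a − bP, i.e. P = a/(2b).
P = 1787/(2·31) = 1787/62 = 28.8226.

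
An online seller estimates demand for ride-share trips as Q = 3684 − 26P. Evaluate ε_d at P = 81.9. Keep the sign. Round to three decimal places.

At P = 81.9, Q = 1554.600.
dQ/dP = −26.
ε = (dQ/dP)(P/Q) = (-26)(81.9/1554.600).
|ε| > 1, so demand is elastic at this price.

-1.370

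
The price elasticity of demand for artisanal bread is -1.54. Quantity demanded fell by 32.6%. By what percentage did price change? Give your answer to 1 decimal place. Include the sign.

21.2%

%ΔP ≈ %ΔQ / ε = (-32.6%)/(-1.54) = 21.17%.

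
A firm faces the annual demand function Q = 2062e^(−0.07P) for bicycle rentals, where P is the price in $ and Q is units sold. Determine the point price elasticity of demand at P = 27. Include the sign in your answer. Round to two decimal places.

-1.89

At P = 27, Q = 311.510.
dQ/dP = −0.07·2062e^(−0.07P) = −0.07Q = -21.806.
ε = (dQ/dP)(P/Q) = (-21.806)(27/311.510).
|ε| > 1, so demand is elastic at this price.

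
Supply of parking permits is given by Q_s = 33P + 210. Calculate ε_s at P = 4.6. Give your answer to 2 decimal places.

0.42

At P = 4.6, Q_s = 361.80.
dQ_s/dP = 33.
ε_s = (dQ_s/dP)(P/Q_s) = (33)(4.6/361.80).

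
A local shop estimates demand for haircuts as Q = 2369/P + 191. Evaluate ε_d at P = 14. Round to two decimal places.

At P = 14, Q = 360.214.
dQ/dP = −2369/P² = -12.087.
ε = (dQ/dP)(P/Q) = (-12.087)(14/360.214).

-0.47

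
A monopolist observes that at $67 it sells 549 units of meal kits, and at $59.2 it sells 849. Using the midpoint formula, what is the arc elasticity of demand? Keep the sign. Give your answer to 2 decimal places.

ΔQ = 849 − 549 = 300; ΔP = 59.2 − 67 = -7.8.
Midpoints: P̄ = 63.10, Q̄ = 699.0.
ε = (ΔQ/ΔP)(P̄/Q̄) = (300/-7.8)(63.10/699.0).

-3.47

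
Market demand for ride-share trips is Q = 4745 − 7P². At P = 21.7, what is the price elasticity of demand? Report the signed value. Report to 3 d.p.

At P = 21.7, Q = 1448.770.
dQ/dP = −14P = -303.800.
ε = (dQ/dP)(P/Q) = (-303.800)(21.7/1448.770).

-4.550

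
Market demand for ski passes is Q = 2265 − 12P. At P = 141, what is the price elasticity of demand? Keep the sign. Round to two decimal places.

-2.95

At P = 141, Q = 573.
dQ/dP = −12.
ε = (dQ/dP)(P/Q) = (-12)(141/573).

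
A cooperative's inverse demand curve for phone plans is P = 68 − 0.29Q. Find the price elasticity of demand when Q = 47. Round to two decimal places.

At Q = 47, P = 68 − 0.29(47) = 54.37.
dP/dQ = −0.29, so dQ/dP = 1/(−0.29) = -3.448.
ε = (dQ/dP)(P/Q) = (-3.448)(54.37/47).

-3.99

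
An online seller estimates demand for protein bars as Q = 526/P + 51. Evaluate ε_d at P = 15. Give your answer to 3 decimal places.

-0.407

At P = 15, Q = 86.067.
dQ/dP = −526/P² = -2.338.
ε = (dQ/dP)(P/Q) = (-2.338)(15/86.067).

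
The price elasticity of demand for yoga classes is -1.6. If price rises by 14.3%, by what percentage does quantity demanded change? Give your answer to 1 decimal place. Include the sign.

%ΔQ ≈ ε × %ΔP = (-1.6)(14.3%) = -22.88%.

-22.9%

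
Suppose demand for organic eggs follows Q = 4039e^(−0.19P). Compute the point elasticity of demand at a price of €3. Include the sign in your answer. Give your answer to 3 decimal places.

At P = 3, Q = 2284.157.
dQ/dP = −0.19·4039e^(−0.19P) = −0.19Q = -433.990.
ε = (dQ/dP)(P/Q) = (-433.990)(3/2284.157).
|ε| < 1, so demand is inelastic at this price.

-0.570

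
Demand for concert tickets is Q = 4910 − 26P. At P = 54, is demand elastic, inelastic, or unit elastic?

Q = 3506, dQ/dP = -26.
ε = (dQ/dP)(P/Q) ≈ -0.400.
|ε| = 0.40 < 1.

inelastic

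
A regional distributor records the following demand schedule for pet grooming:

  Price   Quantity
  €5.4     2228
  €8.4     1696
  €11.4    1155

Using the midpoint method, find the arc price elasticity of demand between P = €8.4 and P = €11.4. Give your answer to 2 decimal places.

-1.25

At P = 8.4, Q = 1696; at P = 11.4, Q = 1155.
ΔQ = -541, ΔP = 3.0. Midpoints: P̄ = 9.90, Q̄ = 1425.5.
ε = (ΔQ/ΔP)(P̄/Q̄) = (-541/3.0)(9.90/1425.5).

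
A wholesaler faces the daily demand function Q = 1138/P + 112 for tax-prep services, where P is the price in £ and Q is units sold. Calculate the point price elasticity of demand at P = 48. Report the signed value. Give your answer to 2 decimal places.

-0.17

At P = 48, Q = 135.708.
dQ/dP = −1138/P² = -0.494.
ε = (dQ/dP)(P/Q) = (-0.494)(48/135.708).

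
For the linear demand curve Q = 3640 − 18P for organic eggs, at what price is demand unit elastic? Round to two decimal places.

101.11

For linear demand Q = a − bP, ε = −bP/(a − bP). |ε| = 1 when bP = a − bP, i.e. P = a/(2b).
P = 3640/(2·18) = 3640/36 = 101.1111.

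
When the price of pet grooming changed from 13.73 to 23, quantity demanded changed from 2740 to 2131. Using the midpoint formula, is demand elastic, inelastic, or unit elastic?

Arc ε ≈ -0.495.
|ε| = 0.50 < 1.

inelastic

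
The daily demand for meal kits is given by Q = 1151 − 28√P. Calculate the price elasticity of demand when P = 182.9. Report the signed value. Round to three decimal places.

-0.245

At P = 182.9, Q = 772.327.
dQ/dP = −28/(2√P) = -1.035.
ε = (dQ/dP)(P/Q) = (-1.035)(182.9/772.327).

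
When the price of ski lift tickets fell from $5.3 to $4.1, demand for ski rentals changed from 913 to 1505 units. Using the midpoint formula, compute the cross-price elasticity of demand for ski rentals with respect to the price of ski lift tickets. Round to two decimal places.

ΔQ_x = 1505 − 913 = 592; ΔP_y = 4.1 − 5.3 = -1.2.
Midpoints: P̄_y = 4.70, Q̄_x = 1209.0.
ε_xy = (ΔQ_x/ΔP_y)(P̄_y/Q̄_x) = (592/-1.2)(4.70/1209.0).
ε_xy < 0, so the goods are complements.

-1.92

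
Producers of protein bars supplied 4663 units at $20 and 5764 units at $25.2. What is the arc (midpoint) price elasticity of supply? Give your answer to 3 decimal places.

ΔQ = 5764 − 4663 = 1101; ΔP = 25.2 − 20 = 5.2.
Midpoints: P̄ = 22.60, Q̄ = 5213.5.
ε_s = (ΔQ/ΔP)(P̄/Q̄) = (1101/5.2)(22.60/5213.5).

0.918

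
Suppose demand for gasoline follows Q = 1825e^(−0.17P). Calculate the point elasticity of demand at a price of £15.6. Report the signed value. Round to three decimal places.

-2.652

At P = 15.6, Q = 128.681.
dQ/dP = −0.17·1825e^(−0.17P) = −0.17Q = -21.876.
ε = (dQ/dP)(P/Q) = (-21.876)(15.6/128.681).
|ε| > 1, so demand is elastic at this price.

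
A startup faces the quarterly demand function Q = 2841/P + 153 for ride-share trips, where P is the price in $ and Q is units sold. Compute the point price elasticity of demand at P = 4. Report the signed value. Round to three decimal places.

At P = 4, Q = 863.250.
dQ/dP = −2841/P² = -177.562.
ε = (dQ/dP)(P/Q) = (-177.562)(4/863.250).

-0.823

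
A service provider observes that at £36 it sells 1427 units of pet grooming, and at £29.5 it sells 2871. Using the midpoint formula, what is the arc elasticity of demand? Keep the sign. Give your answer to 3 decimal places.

-3.386

ΔQ = 2871 − 1427 = 1444; ΔP = 29.5 − 36 = -6.5.
Midpoints: P̄ = 32.75, Q̄ = 2149.0.
ε = (ΔQ/ΔP)(P̄/Q̄) = (1444/-6.5)(32.75/2149.0).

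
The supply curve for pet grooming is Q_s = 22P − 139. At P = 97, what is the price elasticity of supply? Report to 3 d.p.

At P = 97, Q_s = 1995.
dQ_s/dP = 22.
ε_s = (dQ_s/dP)(P/Q_s) = (22)(97/1995).

1.070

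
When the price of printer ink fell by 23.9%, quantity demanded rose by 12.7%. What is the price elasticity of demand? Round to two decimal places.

ε = %ΔQ / %ΔP = (12.7)/(-23.9) = -0.531.

-0.53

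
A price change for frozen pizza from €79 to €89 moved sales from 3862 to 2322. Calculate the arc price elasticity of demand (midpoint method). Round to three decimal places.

-4.184

ΔQ = 2322 − 3862 = -1540; ΔP = 89 − 79 = 10.
Midpoints: P̄ = 84.00, Q̄ = 3092.0.
ε = (ΔQ/ΔP)(P̄/Q̄) = (-1540/10)(84.00/3092.0).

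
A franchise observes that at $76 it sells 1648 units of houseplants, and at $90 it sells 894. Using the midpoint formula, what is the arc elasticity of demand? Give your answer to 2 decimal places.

ΔQ = 894 − 1648 = -754; ΔP = 90 − 76 = 14.
Midpoints: P̄ = 83.00, Q̄ = 1271.0.
ε = (ΔQ/ΔP)(P̄/Q̄) = (-754/14)(83.00/1271.0).

-3.52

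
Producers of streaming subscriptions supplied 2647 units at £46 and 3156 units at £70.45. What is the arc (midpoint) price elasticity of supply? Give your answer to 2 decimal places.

ΔQ = 3156 − 2647 = 509; ΔP = 70.45 − 46 = 24.45.
Midpoints: P̄ = 58.23, Q̄ = 2901.5.
ε_s = (ΔQ/ΔP)(P̄/Q̄) = (509/24.45)(58.23/2901.5).

0.42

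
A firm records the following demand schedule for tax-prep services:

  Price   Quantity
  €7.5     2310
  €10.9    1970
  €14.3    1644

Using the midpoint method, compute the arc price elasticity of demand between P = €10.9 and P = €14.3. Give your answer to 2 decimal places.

-0.67

At P = 10.9, Q = 1970; at P = 14.3, Q = 1644.
ΔQ = -326, ΔP = 3.4. Midpoints: P̄ = 12.60, Q̄ = 1807.0.
ε = (ΔQ/ΔP)(P̄/Q̄) = (-326/3.4)(12.60/1807.0).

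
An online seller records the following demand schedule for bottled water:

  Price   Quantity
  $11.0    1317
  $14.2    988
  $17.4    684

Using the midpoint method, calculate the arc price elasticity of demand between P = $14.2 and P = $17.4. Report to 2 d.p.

At P = 14.2, Q = 988; at P = 17.4, Q = 684.
ΔQ = -304, ΔP = 3.2. Midpoints: P̄ = 15.80, Q̄ = 836.0.
ε = (ΔQ/ΔP)(P̄/Q̄) = (-304/3.2)(15.80/836.0).

-1.80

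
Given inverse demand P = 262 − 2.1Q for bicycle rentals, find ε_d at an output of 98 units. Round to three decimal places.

-0.273

At Q = 98, P = 262 − 2.1(98) = 56.20.
dP/dQ = −2.1, so dQ/dP = 1/(−2.1) = -0.476.
ε = (dQ/dP)(P/Q) = (-0.476)(56.20/98).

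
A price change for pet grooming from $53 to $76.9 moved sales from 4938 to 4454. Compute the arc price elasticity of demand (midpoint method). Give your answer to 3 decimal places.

ΔQ = 4454 − 4938 = -484; ΔP = 76.9 − 53 = 23.9.
Midpoints: P̄ = 64.95, Q̄ = 4696.0.
ε = (ΔQ/ΔP)(P̄/Q̄) = (-484/23.9)(64.95/4696.0).

-0.280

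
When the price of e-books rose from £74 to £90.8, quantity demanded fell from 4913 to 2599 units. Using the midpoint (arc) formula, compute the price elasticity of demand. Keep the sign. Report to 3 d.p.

-3.022

ΔQ = 2599 − 4913 = -2314; ΔP = 90.8 − 74 = 16.8.
Midpoints: P̄ = 82.40, Q̄ = 3756.0.
ε = (ΔQ/ΔP)(P̄/Q̄) = (-2314/16.8)(82.40/3756.0).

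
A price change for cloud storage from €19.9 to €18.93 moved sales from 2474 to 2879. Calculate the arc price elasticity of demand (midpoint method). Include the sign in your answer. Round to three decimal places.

ΔQ = 2879 − 2474 = 405; ΔP = 18.93 − 19.9 = -0.97.
Midpoints: P̄ = 19.41, Q̄ = 2676.5.
ε = (ΔQ/ΔP)(P̄/Q̄) = (405/-0.97)(19.41/2676.5).

-3.029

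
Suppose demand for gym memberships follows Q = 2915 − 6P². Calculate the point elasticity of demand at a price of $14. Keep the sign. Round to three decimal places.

-1.353

At P = 14, Q = 1739.
dQ/dP = −12P = -168.
ε = (dQ/dP)(P/Q) = (-168)(14/1739).
|ε| > 1, so demand is elastic at this price.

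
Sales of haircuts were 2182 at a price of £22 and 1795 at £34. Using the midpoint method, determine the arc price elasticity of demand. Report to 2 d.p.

ΔQ = 1795 − 2182 = -387; ΔP = 34 − 22 = 12.
Midpoints: P̄ = 28.00, Q̄ = 1988.5.
ε = (ΔQ/ΔP)(P̄/Q̄) = (-387/12)(28.00/1988.5).

-0.45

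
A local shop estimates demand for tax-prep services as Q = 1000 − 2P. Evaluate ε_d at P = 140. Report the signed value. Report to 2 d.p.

At P = 140, Q = 720.
dQ/dP = −2.
ε = (dQ/dP)(P/Q) = (-2)(140/720).

-0.39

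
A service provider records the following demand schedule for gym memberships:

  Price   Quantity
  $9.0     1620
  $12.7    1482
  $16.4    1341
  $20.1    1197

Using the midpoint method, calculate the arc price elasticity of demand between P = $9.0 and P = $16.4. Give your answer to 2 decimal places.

-0.32

At P = 9.0, Q = 1620; at P = 16.4, Q = 1341.
ΔQ = -279, ΔP = 7.4. Midpoints: P̄ = 12.70, Q̄ = 1480.5.
ε = (ΔQ/ΔP)(P̄/Q̄) = (-279/7.4)(12.70/1480.5).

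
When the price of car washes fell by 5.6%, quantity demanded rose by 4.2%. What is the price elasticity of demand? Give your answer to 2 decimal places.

ε = %ΔQ / %ΔP = (4.2)/(-5.6) = -0.750.

-0.75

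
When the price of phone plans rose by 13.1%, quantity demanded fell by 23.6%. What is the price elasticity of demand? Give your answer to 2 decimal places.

-1.80

ε = %ΔQ / %ΔP = (-23.6)/(13.1) = -1.802.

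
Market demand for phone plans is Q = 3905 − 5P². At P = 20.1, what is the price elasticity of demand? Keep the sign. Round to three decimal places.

-2.143

At P = 20.1, Q = 1884.950.
dQ/dP = −10P = -201.
ε = (dQ/dP)(P/Q) = (-201)(20.1/1884.950).
|ε| > 1, so demand is elastic at this price.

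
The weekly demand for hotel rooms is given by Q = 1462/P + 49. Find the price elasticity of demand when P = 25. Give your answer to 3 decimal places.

At P = 25, Q = 107.480.
dQ/dP = −1462/P² = -2.339.
ε = (dQ/dP)(P/Q) = (-2.339)(25/107.480).

-0.544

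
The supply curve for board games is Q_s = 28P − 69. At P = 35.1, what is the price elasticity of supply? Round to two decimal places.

At P = 35.1, Q_s = 913.80.
dQ_s/dP = 28.
ε_s = (dQ_s/dP)(P/Q_s) = (28)(35.1/913.80).

1.08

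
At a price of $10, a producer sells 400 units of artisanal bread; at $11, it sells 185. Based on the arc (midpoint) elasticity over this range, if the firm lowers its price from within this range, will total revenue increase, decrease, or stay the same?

Arc ε = (-215/1)(10.50/292.5) ≈ -7.718.
|ε| = 7.72 > 1, so demand is elastic. A price cut therefore raises total revenue.

increase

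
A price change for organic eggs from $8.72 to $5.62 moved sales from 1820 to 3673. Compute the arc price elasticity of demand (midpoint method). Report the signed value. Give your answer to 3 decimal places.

ΔQ = 3673 − 1820 = 1853; ΔP = 5.62 − 8.72 = -3.1.
Midpoints: P̄ = 7.17, Q̄ = 2746.5.
ε = (ΔQ/ΔP)(P̄/Q̄) = (1853/-3.1)(7.17/2746.5).

-1.560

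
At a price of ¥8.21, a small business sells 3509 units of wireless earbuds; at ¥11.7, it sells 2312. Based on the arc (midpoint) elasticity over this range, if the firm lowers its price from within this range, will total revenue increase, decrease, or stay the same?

Arc ε = (-1197/3.49)(9.96/2910.5) ≈ -1.173.
|ε| = 1.17 > 1, so demand is elastic. A price cut therefore raises total revenue.

increase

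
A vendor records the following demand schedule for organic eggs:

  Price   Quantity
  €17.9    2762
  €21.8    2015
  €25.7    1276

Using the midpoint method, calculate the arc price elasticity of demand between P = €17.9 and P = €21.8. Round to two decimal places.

At P = 17.9, Q = 2762; at P = 21.8, Q = 2015.
ΔQ = -747, ΔP = 3.9. Midpoints: P̄ = 19.85, Q̄ = 2388.5.
ε = (ΔQ/ΔP)(P̄/Q̄) = (-747/3.9)(19.85/2388.5).

-1.59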